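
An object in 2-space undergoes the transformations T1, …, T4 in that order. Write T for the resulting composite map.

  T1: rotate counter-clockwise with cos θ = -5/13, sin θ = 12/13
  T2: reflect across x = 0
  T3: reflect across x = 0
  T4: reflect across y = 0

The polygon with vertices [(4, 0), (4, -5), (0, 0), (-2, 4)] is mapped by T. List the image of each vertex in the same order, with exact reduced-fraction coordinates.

image vertices: (-20/13, -48/13), (40/13, -73/13), (0, 0), (-38/13, 44/13)

T1 rotate counter-clockwise with cos θ = -5/13, sin θ = 12/13: (4, 0) → (-20/13, 48/13); (4, -5) → (40/13, 73/13); (0, 0) → (0, 0); (-2, 4) → (-38/13, -44/13)
T2 reflect across x = 0: (-20/13, 48/13) → (20/13, 48/13); (40/13, 73/13) → (-40/13, 73/13); (0, 0) → (0, 0); (-38/13, -44/13) → (38/13, -44/13)
T3 reflect across x = 0: (20/13, 48/13) → (-20/13, 48/13); (-40/13, 73/13) → (40/13, 73/13); (0, 0) → (0, 0); (38/13, -44/13) → (-38/13, -44/13)
T4 reflect across y = 0: (-20/13, 48/13) → (-20/13, -48/13); (40/13, 73/13) → (40/13, -73/13); (0, 0) → (0, 0); (-38/13, -44/13) → (-38/13, 44/13)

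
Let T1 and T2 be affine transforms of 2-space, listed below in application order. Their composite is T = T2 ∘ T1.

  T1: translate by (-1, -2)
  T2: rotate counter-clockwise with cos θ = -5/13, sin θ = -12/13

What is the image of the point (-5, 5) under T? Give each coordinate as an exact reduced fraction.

T(p) = (66/13, 57/13)

T1 translate by (-1, -2): (-5, 5) → (-6, 3)
T2 rotate counter-clockwise with cos θ = -5/13, sin θ = -12/13: (-6, 3) → (66/13, 57/13)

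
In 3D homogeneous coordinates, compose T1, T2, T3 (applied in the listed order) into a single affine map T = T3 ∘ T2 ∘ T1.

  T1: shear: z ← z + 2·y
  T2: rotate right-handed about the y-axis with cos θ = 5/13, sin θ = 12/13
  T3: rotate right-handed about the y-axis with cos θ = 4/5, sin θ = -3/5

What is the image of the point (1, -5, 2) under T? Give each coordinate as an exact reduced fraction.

T1 shear: z ← z + 2·y: (1, -5, 2) → (1, -5, -8)
T2 rotate right-handed about the y-axis with cos θ = 5/13, sin θ = 12/13: (1, -5, -8) → (-7, -5, -4)
T3 rotate right-handed about the y-axis with cos θ = 4/5, sin θ = -3/5: (-7, -5, -4) → (-16/5, -5, -37/5)

T(p) = (-16/5, -5, -37/5)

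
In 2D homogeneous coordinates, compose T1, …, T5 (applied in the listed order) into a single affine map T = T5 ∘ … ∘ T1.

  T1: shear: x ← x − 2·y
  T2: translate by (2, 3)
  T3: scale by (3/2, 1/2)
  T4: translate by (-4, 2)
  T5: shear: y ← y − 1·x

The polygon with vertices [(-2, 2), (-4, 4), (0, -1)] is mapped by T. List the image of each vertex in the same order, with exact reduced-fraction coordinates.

image vertices: (-10, 29/2), (-19, 49/2), (2, 1)

T1 shear: x ← x − 2·y: (-2, 2) → (-6, 2); (-4, 4) → (-12, 4); (0, -1) → (2, -1)
T2 translate by (2, 3): (-6, 2) → (-4, 5); (-12, 4) → (-10, 7); (2, -1) → (4, 2)
T3 scale by (3/2, 1/2): (-4, 5) → (-6, 5/2); (-10, 7) → (-15, 7/2); (4, 2) → (6, 1)
T4 translate by (-4, 2): (-6, 5/2) → (-10, 9/2); (-15, 7/2) → (-19, 11/2); (6, 1) → (2, 3)
T5 shear: y ← y − 1·x: (-10, 9/2) → (-10, 29/2); (-19, 11/2) → (-19, 49/2); (2, 3) → (2, 1)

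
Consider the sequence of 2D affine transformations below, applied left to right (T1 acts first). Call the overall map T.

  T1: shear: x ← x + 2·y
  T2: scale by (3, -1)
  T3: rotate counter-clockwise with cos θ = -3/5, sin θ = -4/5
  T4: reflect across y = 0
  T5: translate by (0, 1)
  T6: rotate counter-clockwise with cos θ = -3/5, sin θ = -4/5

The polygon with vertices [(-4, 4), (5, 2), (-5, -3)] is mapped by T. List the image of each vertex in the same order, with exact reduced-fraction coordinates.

T1 shear: x ← x + 2·y: (-4, 4) → (4, 4); (5, 2) → (9, 2); (-5, -3) → (-11, -3)
T2 scale by (3, -1): (4, 4) → (12, -4); (9, 2) → (27, -2); (-11, -3) → (-33, 3)
T3 rotate counter-clockwise with cos θ = -3/5, sin θ = -4/5: (12, -4) → (-52/5, -36/5); (27, -2) → (-89/5, -102/5); (-33, 3) → (111/5, 123/5)
T4 reflect across y = 0: (-52/5, -36/5) → (-52/5, 36/5); (-89/5, -102/5) → (-89/5, 102/5); (111/5, 123/5) → (111/5, -123/5)
T5 translate by (0, 1): (-52/5, 36/5) → (-52/5, 41/5); (-89/5, 102/5) → (-89/5, 107/5); (111/5, -123/5) → (111/5, -118/5)
T6 rotate counter-clockwise with cos θ = -3/5, sin θ = -4/5: (-52/5, 41/5) → (64/5, 17/5); (-89/5, 107/5) → (139/5, 7/5); (111/5, -118/5) → (-161/5, -18/5)

image vertices: (64/5, 17/5), (139/5, 7/5), (-161/5, -18/5)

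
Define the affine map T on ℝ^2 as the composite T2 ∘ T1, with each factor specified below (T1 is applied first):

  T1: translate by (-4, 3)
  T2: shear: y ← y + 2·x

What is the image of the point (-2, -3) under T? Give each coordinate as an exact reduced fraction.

T1 translate by (-4, 3): (-2, -3) → (-6, 0)
T2 shear: y ← y + 2·x: (-6, 0) → (-6, -12)

T(p) = (-6, -12)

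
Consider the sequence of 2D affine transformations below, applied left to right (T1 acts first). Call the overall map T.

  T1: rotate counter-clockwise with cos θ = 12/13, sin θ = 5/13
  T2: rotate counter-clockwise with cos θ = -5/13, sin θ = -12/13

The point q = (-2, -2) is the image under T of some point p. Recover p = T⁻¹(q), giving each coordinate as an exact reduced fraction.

p = (2, -2)

T1 = [12/13 -5/13 0; 5/13 12/13 0; 0 0 1]
T2·T1 = [0 1 0; -1 0 0; 0 0 1]
det M = 1; M⁻¹ = [0 -1 0; 1 0 0; 0 0 1]
M⁻¹ · (-2, -2)ᵀ = (2, -2)ᵀ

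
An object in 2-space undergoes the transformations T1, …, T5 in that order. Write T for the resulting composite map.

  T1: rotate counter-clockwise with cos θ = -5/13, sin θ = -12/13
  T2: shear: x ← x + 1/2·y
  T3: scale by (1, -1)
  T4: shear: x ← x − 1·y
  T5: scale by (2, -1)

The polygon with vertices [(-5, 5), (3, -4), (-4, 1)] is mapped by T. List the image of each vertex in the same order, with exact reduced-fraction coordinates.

image vertices: (275/13, 35/13), (-174/13, -16/13), (193/13, 43/13)

T1 rotate counter-clockwise with cos θ = -5/13, sin θ = -12/13: (-5, 5) → (85/13, 35/13); (3, -4) → (-63/13, -16/13); (-4, 1) → (32/13, 43/13)
T2 shear: x ← x + 1/2·y: (85/13, 35/13) → (205/26, 35/13); (-63/13, -16/13) → (-71/13, -16/13); (32/13, 43/13) → (107/26, 43/13)
T3 scale by (1, -1): (205/26, 35/13) → (205/26, -35/13); (-71/13, -16/13) → (-71/13, 16/13); (107/26, 43/13) → (107/26, -43/13)
T4 shear: x ← x − 1·y: (205/26, -35/13) → (275/26, -35/13); (-71/13, 16/13) → (-87/13, 16/13); (107/26, -43/13) → (193/26, -43/13)
T5 scale by (2, -1): (275/26, -35/13) → (275/13, 35/13); (-87/13, 16/13) → (-174/13, -16/13); (193/26, -43/13) → (193/13, 43/13)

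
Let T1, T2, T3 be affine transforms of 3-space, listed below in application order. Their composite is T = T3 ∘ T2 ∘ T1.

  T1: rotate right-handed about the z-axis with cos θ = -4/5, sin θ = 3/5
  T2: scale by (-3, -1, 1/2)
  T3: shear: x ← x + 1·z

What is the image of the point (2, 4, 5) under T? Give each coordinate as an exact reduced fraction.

T(p) = (29/2, 2, 5/2)

T1 rotate right-handed about the z-axis with cos θ = -4/5, sin θ = 3/5: (2, 4, 5) → (-4, -2, 5)
T2 scale by (-3, -1, 1/2): (-4, -2, 5) → (12, 2, 5/2)
T3 shear: x ← x + 1·z: (12, 2, 5/2) → (29/2, 2, 5/2)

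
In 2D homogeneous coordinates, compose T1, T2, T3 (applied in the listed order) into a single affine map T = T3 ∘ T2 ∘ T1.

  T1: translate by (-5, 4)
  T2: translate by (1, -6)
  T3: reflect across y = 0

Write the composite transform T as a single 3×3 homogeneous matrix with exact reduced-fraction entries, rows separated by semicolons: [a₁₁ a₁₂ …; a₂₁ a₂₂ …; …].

T = [1 0 -4; 0 -1 2; 0 0 1]

T1 = [1 0 -5; 0 1 4; 0 0 1]
T2·T1 = [1 0 -4; 0 1 -2; 0 0 1]
T3·…·T1 = [1 0 -4; 0 -1 2; 0 0 1]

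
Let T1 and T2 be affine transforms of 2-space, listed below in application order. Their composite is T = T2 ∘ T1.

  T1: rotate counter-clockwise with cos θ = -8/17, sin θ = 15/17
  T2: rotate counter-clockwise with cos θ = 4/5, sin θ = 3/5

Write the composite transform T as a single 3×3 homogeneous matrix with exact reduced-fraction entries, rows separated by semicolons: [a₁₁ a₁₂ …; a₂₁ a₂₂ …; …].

T1 = [-8/17 -15/17 0; 15/17 -8/17 0; 0 0 1]
T2·T1 = [-77/85 -36/85 0; 36/85 -77/85 0; 0 0 1]

T = [-77/85 -36/85 0; 36/85 -77/85 0; 0 0 1]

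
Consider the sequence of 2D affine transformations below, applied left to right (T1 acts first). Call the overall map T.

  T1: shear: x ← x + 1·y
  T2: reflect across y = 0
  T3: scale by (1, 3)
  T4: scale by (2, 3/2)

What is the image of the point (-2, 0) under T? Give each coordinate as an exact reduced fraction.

T1 shear: x ← x + 1·y: (-2, 0) → (-2, 0)
T2 reflect across y = 0: (-2, 0) → (-2, 0)
T3 scale by (1, 3): (-2, 0) → (-2, 0)
T4 scale by (2, 3/2): (-2, 0) → (-4, 0)

T(p) = (-4, 0)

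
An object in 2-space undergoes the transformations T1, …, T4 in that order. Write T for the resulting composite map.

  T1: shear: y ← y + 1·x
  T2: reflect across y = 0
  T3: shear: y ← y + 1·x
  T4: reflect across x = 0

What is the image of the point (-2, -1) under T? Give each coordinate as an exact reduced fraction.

T(p) = (2, 1)

T1 shear: y ← y + 1·x: (-2, -1) → (-2, -3)
T2 reflect across y = 0: (-2, -3) → (-2, 3)
T3 shear: y ← y + 1·x: (-2, 3) → (-2, 1)
T4 reflect across x = 0: (-2, 1) → (2, 1)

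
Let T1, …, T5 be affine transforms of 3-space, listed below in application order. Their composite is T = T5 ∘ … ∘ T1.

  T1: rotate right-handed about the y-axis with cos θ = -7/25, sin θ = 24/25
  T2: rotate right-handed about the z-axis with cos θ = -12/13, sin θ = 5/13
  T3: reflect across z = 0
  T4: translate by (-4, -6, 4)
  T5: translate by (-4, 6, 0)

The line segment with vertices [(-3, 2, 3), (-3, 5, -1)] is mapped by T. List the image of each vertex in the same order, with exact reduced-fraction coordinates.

image vertices: (-3966/325, -27/65, 49/25), (-3189/325, -303/65, 21/25)

T1 rotate right-handed about the y-axis with cos θ = -7/25, sin θ = 24/25: (-3, 2, 3) → (93/25, 2, 51/25); (-3, 5, -1) → (-3/25, 5, 79/25)
T2 rotate right-handed about the z-axis with cos θ = -12/13, sin θ = 5/13: (93/25, 2, 51/25) → (-1366/325, -27/65, 51/25); (-3/25, 5, 79/25) → (-589/325, -303/65, 79/25)
T3 reflect across z = 0: (-1366/325, -27/65, 51/25) → (-1366/325, -27/65, -51/25); (-589/325, -303/65, 79/25) → (-589/325, -303/65, -79/25)
T4 translate by (-4, -6, 4): (-1366/325, -27/65, -51/25) → (-2666/325, -417/65, 49/25); (-589/325, -303/65, -79/25) → (-1889/325, -693/65, 21/25)
T5 translate by (-4, 6, 0): (-2666/325, -417/65, 49/25) → (-3966/325, -27/65, 49/25); (-1889/325, -693/65, 21/25) → (-3189/325, -303/65, 21/25)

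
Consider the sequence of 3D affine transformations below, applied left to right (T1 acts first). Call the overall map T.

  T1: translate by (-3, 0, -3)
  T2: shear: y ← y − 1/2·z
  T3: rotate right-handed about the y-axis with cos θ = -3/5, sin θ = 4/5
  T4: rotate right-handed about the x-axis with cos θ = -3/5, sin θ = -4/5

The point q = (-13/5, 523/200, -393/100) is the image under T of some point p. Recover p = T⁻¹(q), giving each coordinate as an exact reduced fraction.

p = (1, -4/5, -7/4)

T1 = [1 0 0 -3; 0 1 0 0; 0 0 1 -3; 0 0 0 1]
T2·T1 = [1 0 0 -3; 0 1 -1/2 3/2; 0 0 1 -3; 0 0 0 1]
T3·…·T1 = [-3/5 0 4/5 -3/5; 0 1 -1/2 3/2; -4/5 0 -3/5 21/5; 0 0 0 1]
T4·…·T1 = [-3/5 0 4/5 -3/5; -16/25 -3/5 -9/50 123/50; 12/25 -4/5 19/25 -93/25; 0 0 0 1]
det M = 1; M⁻¹ = [-3/5 -16/25 12/25 3; 2/5 -21/25 -31/50 0; 4/5 -12/25 9/25 3; 0 0 0 1]
M⁻¹ · (-13/5, 523/200, -393/100)ᵀ = (1, -4/5, -7/4)ᵀ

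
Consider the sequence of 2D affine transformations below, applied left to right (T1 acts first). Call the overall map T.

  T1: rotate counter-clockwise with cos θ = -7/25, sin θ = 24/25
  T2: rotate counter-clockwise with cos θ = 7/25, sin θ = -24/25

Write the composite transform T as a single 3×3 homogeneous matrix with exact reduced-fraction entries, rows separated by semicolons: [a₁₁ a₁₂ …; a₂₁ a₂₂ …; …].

T1 = [-7/25 -24/25 0; 24/25 -7/25 0; 0 0 1]
T2·T1 = [527/625 -336/625 0; 336/625 527/625 0; 0 0 1]

T = [527/625 -336/625 0; 336/625 527/625 0; 0 0 1]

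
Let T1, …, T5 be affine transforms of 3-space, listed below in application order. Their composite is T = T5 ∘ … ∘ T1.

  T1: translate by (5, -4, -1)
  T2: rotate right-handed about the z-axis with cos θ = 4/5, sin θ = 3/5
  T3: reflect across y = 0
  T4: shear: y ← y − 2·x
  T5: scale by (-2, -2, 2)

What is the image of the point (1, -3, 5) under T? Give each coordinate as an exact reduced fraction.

T(p) = (-18, 32, 8)

T1 translate by (5, -4, -1): (1, -3, 5) → (6, -7, 4)
T2 rotate right-handed about the z-axis with cos θ = 4/5, sin θ = 3/5: (6, -7, 4) → (9, -2, 4)
T3 reflect across y = 0: (9, -2, 4) → (9, 2, 4)
T4 shear: y ← y − 2·x: (9, 2, 4) → (9, -16, 4)
T5 scale by (-2, -2, 2): (9, -16, 4) → (-18, 32, 8)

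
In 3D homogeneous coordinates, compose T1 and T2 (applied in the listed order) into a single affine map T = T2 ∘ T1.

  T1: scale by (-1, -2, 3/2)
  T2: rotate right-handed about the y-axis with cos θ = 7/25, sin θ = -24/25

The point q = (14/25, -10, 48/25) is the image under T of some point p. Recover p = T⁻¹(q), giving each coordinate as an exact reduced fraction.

T1 = [-1 0 0 0; 0 -2 0 0; 0 0 3/2 0; 0 0 0 1]
T2·T1 = [-7/25 0 -36/25 0; 0 -2 0 0; -24/25 0 21/50 0; 0 0 0 1]
det M = 3; M⁻¹ = [-7/25 0 -24/25 0; 0 -1/2 0 0; -16/25 0 14/75 0; 0 0 0 1]
M⁻¹ · (14/25, -10, 48/25)ᵀ = (-2, 5, 0)ᵀ

p = (-2, 5, 0)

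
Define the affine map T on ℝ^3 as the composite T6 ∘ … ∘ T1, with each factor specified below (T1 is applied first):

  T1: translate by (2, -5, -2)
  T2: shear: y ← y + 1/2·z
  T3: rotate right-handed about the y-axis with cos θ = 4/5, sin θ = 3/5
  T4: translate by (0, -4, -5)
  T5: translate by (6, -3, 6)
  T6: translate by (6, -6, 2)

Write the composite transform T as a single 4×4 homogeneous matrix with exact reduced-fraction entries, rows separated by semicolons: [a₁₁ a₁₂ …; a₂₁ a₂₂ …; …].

T1 = [1 0 0 2; 0 1 0 -5; 0 0 1 -2; 0 0 0 1]
T2·T1 = [1 0 0 2; 0 1 1/2 -6; 0 0 1 -2; 0 0 0 1]
T3·…·T1 = [4/5 0 3/5 2/5; 0 1 1/2 -6; -3/5 0 4/5 -14/5; 0 0 0 1]
T4·…·T1 = [4/5 0 3/5 2/5; 0 1 1/2 -10; -3/5 0 4/5 -39/5; 0 0 0 1]
T5·…·T1 = [4/5 0 3/5 32/5; 0 1 1/2 -13; -3/5 0 4/5 -9/5; 0 0 0 1]
T6·…·T1 = [4/5 0 3/5 62/5; 0 1 1/2 -19; -3/5 0 4/5 1/5; 0 0 0 1]

T = [4/5 0 3/5 62/5; 0 1 1/2 -19; -3/5 0 4/5 1/5; 0 0 0 1]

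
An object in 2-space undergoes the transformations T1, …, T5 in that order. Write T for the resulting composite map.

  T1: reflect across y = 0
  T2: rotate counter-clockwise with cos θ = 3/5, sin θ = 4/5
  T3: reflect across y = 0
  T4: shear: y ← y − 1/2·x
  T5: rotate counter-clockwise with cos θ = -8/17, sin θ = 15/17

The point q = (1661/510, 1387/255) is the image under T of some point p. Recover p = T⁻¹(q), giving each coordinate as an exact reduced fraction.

T1 = [1 0 0; 0 -1 0; 0 0 1]
T2·T1 = [3/5 4/5 0; 4/5 -3/5 0; 0 0 1]
T3·…·T1 = [3/5 4/5 0; -4/5 3/5 0; 0 0 1]
T4·…·T1 = [3/5 4/5 0; -11/10 1/5 0; 0 0 1]
T5·…·T1 = [117/170 -47/85 0; 89/85 52/85 0; 0 0 1]
det M = 1; M⁻¹ = [52/85 47/85 0; -89/85 117/170 0; 0 0 1]
M⁻¹ · (1661/510, 1387/255)ᵀ = (5, 1/3)ᵀ

p = (5, 1/3)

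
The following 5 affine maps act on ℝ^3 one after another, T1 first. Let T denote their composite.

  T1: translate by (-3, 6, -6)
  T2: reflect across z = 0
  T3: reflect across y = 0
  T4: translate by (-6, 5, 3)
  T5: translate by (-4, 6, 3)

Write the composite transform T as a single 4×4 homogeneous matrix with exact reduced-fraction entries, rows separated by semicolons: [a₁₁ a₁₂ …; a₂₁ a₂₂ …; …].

T1 = [1 0 0 -3; 0 1 0 6; 0 0 1 -6; 0 0 0 1]
T2·T1 = [1 0 0 -3; 0 1 0 6; 0 0 -1 6; 0 0 0 1]
T3·…·T1 = [1 0 0 -3; 0 -1 0 -6; 0 0 -1 6; 0 0 0 1]
T4·…·T1 = [1 0 0 -9; 0 -1 0 -1; 0 0 -1 9; 0 0 0 1]
T5·…·T1 = [1 0 0 -13; 0 -1 0 5; 0 0 -1 12; 0 0 0 1]

T = [1 0 0 -13; 0 -1 0 5; 0 0 -1 12; 0 0 0 1]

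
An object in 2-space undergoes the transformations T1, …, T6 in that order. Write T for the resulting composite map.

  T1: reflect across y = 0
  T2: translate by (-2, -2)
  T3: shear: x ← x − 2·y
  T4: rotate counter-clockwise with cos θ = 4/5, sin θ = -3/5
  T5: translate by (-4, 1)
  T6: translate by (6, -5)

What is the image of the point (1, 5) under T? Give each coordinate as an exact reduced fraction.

T1 reflect across y = 0: (1, 5) → (1, -5)
T2 translate by (-2, -2): (1, -5) → (-1, -7)
T3 shear: x ← x − 2·y: (-1, -7) → (13, -7)
T4 rotate counter-clockwise with cos θ = 4/5, sin θ = -3/5: (13, -7) → (31/5, -67/5)
T5 translate by (-4, 1): (31/5, -67/5) → (11/5, -62/5)
T6 translate by (6, -5): (11/5, -62/5) → (41/5, -87/5)

T(p) = (41/5, -87/5)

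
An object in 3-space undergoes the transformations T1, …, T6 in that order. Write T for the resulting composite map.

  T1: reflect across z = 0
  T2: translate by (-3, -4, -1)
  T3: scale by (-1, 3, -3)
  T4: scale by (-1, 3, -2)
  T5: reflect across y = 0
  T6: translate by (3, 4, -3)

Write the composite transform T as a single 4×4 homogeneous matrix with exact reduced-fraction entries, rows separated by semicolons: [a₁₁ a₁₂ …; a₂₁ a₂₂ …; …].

T1 = [1 0 0 0; 0 1 0 0; 0 0 -1 0; 0 0 0 1]
T2·T1 = [1 0 0 -3; 0 1 0 -4; 0 0 -1 -1; 0 0 0 1]
T3·…·T1 = [-1 0 0 3; 0 3 0 -12; 0 0 3 3; 0 0 0 1]
T4·…·T1 = [1 0 0 -3; 0 9 0 -36; 0 0 -6 -6; 0 0 0 1]
T5·…·T1 = [1 0 0 -3; 0 -9 0 36; 0 0 -6 -6; 0 0 0 1]
T6·…·T1 = [1 0 0 0; 0 -9 0 40; 0 0 -6 -9; 0 0 0 1]

T = [1 0 0 0; 0 -9 0 40; 0 0 -6 -9; 0 0 0 1]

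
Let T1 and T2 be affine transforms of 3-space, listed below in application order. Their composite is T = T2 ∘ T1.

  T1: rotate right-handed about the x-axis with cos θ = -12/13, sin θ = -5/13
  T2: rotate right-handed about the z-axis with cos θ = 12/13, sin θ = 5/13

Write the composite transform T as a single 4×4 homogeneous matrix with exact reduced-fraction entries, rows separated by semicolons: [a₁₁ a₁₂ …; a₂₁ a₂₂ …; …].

T = [12/13 60/169 -25/169 0; 5/13 -144/169 60/169 0; 0 -5/13 -12/13 0; 0 0 0 1]

T1 = [1 0 0 0; 0 -12/13 5/13 0; 0 -5/13 -12/13 0; 0 0 0 1]
T2·T1 = [12/13 60/169 -25/169 0; 5/13 -144/169 60/169 0; 0 -5/13 -12/13 0; 0 0 0 1]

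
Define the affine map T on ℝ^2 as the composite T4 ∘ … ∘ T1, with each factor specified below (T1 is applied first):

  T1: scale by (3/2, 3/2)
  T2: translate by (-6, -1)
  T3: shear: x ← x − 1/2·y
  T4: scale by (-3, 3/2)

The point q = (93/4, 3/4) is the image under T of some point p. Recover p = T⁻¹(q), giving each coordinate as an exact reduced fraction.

p = (-1, 1)

T1 = [3/2 0 0; 0 3/2 0; 0 0 1]
T2·T1 = [3/2 0 -6; 0 3/2 -1; 0 0 1]
T3·…·T1 = [3/2 -3/4 -11/2; 0 3/2 -1; 0 0 1]
T4·…·T1 = [-9/2 9/4 33/2; 0 9/4 -3/2; 0 0 1]
det M = -81/8; M⁻¹ = [-2/9 2/9 4; 0 4/9 2/3; 0 0 1]
M⁻¹ · (93/4, 3/4)ᵀ = (-1, 1)ᵀ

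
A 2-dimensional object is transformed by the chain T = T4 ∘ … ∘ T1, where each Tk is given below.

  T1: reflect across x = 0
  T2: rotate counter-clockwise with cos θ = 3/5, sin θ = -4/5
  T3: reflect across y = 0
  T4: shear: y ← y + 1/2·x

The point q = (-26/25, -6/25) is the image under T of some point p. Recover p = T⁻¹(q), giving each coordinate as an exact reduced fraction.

T1 = [-1 0 0; 0 1 0; 0 0 1]
T2·T1 = [-3/5 4/5 0; 4/5 3/5 0; 0 0 1]
T3·…·T1 = [-3/5 4/5 0; -4/5 -3/5 0; 0 0 1]
T4·…·T1 = [-3/5 4/5 0; -11/10 -1/5 0; 0 0 1]
det M = 1; M⁻¹ = [-1/5 -4/5 0; 11/10 -3/5 0; 0 0 1]
M⁻¹ · (-26/25, -6/25)ᵀ = (2/5, -1)ᵀ

p = (2/5, -1)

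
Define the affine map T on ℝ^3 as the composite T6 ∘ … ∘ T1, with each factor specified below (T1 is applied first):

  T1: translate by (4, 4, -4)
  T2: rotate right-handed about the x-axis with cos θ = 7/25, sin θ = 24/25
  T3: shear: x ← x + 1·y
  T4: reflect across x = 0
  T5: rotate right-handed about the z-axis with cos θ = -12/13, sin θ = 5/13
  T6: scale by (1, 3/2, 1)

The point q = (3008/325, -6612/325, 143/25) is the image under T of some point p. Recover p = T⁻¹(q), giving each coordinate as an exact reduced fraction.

p = (4/5, 4, -3)

T1 = [1 0 0 4; 0 1 0 4; 0 0 1 -4; 0 0 0 1]
T2·T1 = [1 0 0 4; 0 7/25 -24/25 124/25; 0 24/25 7/25 68/25; 0 0 0 1]
T3·…·T1 = [1 7/25 -24/25 224/25; 0 7/25 -24/25 124/25; 0 24/25 7/25 68/25; 0 0 0 1]
T4·…·T1 = [-1 -7/25 24/25 -224/25; 0 7/25 -24/25 124/25; 0 24/25 7/25 68/25; 0 0 0 1]
T5·…·T1 = [12/13 49/325 -168/325 2068/325; -5/13 -119/325 408/325 -2608/325; 0 24/25 7/25 68/25; 0 0 0 1]
T6·…·T1 = [12/13 49/325 -168/325 2068/325; -15/26 -357/650 612/325 -3912/325; 0 24/25 7/25 68/25; 0 0 0 1]
det M = -3/2; M⁻¹ = [17/13 14/39 0 -4; -7/65 -56/325 24/25 -4; 24/65 192/325 7/25 4; 0 0 0 1]
M⁻¹ · (3008/325, -6612/325, 143/25)ᵀ = (4/5, 4, -3)ᵀ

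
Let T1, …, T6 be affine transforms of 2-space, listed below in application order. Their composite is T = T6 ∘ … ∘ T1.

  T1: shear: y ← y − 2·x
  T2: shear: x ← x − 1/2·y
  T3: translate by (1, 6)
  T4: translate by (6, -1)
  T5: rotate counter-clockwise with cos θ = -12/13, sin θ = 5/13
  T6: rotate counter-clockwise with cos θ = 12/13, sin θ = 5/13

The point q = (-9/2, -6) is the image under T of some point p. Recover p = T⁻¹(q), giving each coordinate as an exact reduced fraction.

T1 = [1 0 0; -2 1 0; 0 0 1]
T2·T1 = [2 -1/2 0; -2 1 0; 0 0 1]
T3·…·T1 = [2 -1/2 1; -2 1 6; 0 0 1]
T4·…·T1 = [2 -1/2 7; -2 1 5; 0 0 1]
T5·…·T1 = [-14/13 1/13 -109/13; 34/13 -29/26 -25/13; 0 0 1]
T6·…·T1 = [-2 1/2 -7; 2 -1 -5; 0 0 1]
det M = 1; M⁻¹ = [-1 -1/2 -19/2; -2 -2 -24; 0 0 1]
M⁻¹ · (-9/2, -6)ᵀ = (-2, -3)ᵀ

p = (-2, -3)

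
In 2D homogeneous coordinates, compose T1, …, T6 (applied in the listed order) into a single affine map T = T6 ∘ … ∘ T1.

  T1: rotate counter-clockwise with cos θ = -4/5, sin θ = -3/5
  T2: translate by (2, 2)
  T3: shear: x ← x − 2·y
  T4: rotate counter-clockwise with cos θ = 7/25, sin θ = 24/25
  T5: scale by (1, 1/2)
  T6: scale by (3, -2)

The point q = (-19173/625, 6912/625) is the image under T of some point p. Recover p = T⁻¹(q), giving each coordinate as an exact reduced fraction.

T1 = [-4/5 3/5 0; -3/5 -4/5 0; 0 0 1]
T2·T1 = [-4/5 3/5 2; -3/5 -4/5 2; 0 0 1]
T3·…·T1 = [2/5 11/5 -2; -3/5 -4/5 2; 0 0 1]
T4·…·T1 = [86/125 173/125 -62/25; 27/125 236/125 -34/25; 0 0 1]
T5·…·T1 = [86/125 173/125 -62/25; 27/250 118/125 -17/25; 0 0 1]
T6·…·T1 = [258/125 519/125 -186/25; -27/125 -236/125 34/25; 0 0 1]
det M = -3; M⁻¹ = [236/375 173/125 14/5; -9/125 -86/125 2/5; 0 0 1]
M⁻¹ · (-19173/625, 6912/625)ᵀ = (-6/5, -5)ᵀ

p = (-6/5, -5)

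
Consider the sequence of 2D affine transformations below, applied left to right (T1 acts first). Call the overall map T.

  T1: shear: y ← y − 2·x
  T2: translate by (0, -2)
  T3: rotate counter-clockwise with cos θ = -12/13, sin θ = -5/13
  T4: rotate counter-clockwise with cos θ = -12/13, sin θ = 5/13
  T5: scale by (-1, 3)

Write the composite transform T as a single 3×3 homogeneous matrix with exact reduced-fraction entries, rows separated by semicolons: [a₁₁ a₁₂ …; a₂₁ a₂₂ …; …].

T = [-1 0 0; -6 3 -6; 0 0 1]

T1 = [1 0 0; -2 1 0; 0 0 1]
T2·T1 = [1 0 0; -2 1 -2; 0 0 1]
T3·…·T1 = [-22/13 5/13 -10/13; 19/13 -12/13 24/13; 0 0 1]
T4·…·T1 = [1 0 0; -2 1 -2; 0 0 1]
T5·…·T1 = [-1 0 0; -6 3 -6; 0 0 1]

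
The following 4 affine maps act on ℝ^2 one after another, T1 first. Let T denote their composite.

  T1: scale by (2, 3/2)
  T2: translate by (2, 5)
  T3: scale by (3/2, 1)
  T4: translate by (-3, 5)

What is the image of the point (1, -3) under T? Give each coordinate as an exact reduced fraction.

T1 scale by (2, 3/2): (1, -3) → (2, -9/2)
T2 translate by (2, 5): (2, -9/2) → (4, 1/2)
T3 scale by (3/2, 1): (4, 1/2) → (6, 1/2)
T4 translate by (-3, 5): (6, 1/2) → (3, 11/2)

T(p) = (3, 11/2)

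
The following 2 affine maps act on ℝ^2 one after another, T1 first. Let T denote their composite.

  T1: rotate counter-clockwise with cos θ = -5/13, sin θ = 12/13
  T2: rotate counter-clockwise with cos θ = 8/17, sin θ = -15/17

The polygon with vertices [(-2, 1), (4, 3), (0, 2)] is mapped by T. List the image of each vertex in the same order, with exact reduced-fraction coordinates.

image vertices: (-451/221, -202/221), (47/221, 1104/221), (-342/221, 280/221)

T1 rotate counter-clockwise with cos θ = -5/13, sin θ = 12/13: (-2, 1) → (-2/13, -29/13); (4, 3) → (-56/13, 33/13); (0, 2) → (-24/13, -10/13)
T2 rotate counter-clockwise with cos θ = 8/17, sin θ = -15/17: (-2/13, -29/13) → (-451/221, -202/221); (-56/13, 33/13) → (47/221, 1104/221); (-24/13, -10/13) → (-342/221, 280/221)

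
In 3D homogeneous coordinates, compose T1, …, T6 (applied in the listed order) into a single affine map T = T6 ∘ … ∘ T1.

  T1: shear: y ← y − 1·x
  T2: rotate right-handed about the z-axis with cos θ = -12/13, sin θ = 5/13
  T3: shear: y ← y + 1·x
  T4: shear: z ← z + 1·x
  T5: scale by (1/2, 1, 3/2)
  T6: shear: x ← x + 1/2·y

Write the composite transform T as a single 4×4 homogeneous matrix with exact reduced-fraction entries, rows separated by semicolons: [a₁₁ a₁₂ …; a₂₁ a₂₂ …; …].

T = [3/26 -11/13 0 0; 10/13 -17/13 0 0; -21/26 -15/26 3/2 0; 0 0 0 1]

T1 = [1 0 0 0; -1 1 0 0; 0 0 1 0; 0 0 0 1]
T2·T1 = [-7/13 -5/13 0 0; 17/13 -12/13 0 0; 0 0 1 0; 0 0 0 1]
T3·…·T1 = [-7/13 -5/13 0 0; 10/13 -17/13 0 0; 0 0 1 0; 0 0 0 1]
T4·…·T1 = [-7/13 -5/13 0 0; 10/13 -17/13 0 0; -7/13 -5/13 1 0; 0 0 0 1]
T5·…·T1 = [-7/26 -5/26 0 0; 10/13 -17/13 0 0; -21/26 -15/26 3/2 0; 0 0 0 1]
T6·…·T1 = [3/26 -11/13 0 0; 10/13 -17/13 0 0; -21/26 -15/26 3/2 0; 0 0 0 1]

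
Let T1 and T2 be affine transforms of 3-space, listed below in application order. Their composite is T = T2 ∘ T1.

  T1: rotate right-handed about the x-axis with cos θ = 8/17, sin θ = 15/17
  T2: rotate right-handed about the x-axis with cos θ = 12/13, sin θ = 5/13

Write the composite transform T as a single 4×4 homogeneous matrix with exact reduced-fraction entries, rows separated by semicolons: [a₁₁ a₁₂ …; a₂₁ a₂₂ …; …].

T1 = [1 0 0 0; 0 8/17 -15/17 0; 0 15/17 8/17 0; 0 0 0 1]
T2·T1 = [1 0 0 0; 0 21/221 -220/221 0; 0 220/221 21/221 0; 0 0 0 1]

T = [1 0 0 0; 0 21/221 -220/221 0; 0 220/221 21/221 0; 0 0 0 1]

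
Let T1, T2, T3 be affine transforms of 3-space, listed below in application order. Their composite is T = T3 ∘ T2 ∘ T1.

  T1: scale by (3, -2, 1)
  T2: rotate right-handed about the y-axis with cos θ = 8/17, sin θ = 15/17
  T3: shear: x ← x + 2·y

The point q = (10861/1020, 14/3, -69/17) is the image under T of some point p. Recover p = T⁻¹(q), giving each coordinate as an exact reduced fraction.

T1 = [3 0 0 0; 0 -2 0 0; 0 0 1 0; 0 0 0 1]
T2·T1 = [24/17 0 15/17 0; 0 -2 0 0; -45/17 0 8/17 0; 0 0 0 1]
T3·…·T1 = [24/17 -4 15/17 0; 0 -2 0 0; -45/17 0 8/17 0; 0 0 0 1]
det M = -6; M⁻¹ = [8/51 -16/51 -5/17 0; 0 -1/2 0 0; 15/17 -30/17 8/17 0; 0 0 0 1]
M⁻¹ · (10861/1020, 14/3, -69/17)ᵀ = (7/5, -7/3, -3/4)ᵀ

p = (7/5, -7/3, -3/4)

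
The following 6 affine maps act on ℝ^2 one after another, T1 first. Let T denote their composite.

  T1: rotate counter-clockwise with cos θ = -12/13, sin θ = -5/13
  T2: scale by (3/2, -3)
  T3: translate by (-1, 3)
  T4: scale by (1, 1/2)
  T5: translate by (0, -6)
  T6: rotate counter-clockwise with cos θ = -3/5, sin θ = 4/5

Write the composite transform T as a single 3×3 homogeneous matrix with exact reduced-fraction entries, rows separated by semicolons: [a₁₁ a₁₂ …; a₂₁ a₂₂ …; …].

T = [24/65 -189/130 21/5; -189/130 -24/65 19/10; 0 0 1]

T1 = [-12/13 5/13 0; -5/13 -12/13 0; 0 0 1]
T2·T1 = [-18/13 15/26 0; 15/13 36/13 0; 0 0 1]
T3·…·T1 = [-18/13 15/26 -1; 15/13 36/13 3; 0 0 1]
T4·…·T1 = [-18/13 15/26 -1; 15/26 18/13 3/2; 0 0 1]
T5·…·T1 = [-18/13 15/26 -1; 15/26 18/13 -9/2; 0 0 1]
T6·…·T1 = [24/65 -189/130 21/5; -189/130 -24/65 19/10; 0 0 1]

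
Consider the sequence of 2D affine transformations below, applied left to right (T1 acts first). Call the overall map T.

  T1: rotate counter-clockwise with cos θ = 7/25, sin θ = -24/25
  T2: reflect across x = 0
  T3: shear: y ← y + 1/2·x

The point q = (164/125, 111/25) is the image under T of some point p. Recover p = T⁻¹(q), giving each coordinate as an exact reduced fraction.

T1 = [7/25 24/25 0; -24/25 7/25 0; 0 0 1]
T2·T1 = [-7/25 -24/25 0; -24/25 7/25 0; 0 0 1]
T3·…·T1 = [-7/25 -24/25 0; -11/10 -1/5 0; 0 0 1]
det M = -1; M⁻¹ = [1/5 -24/25 0; -11/10 7/25 0; 0 0 1]
M⁻¹ · (164/125, 111/25)ᵀ = (-4, -1/5)ᵀ

p = (-4, -1/5)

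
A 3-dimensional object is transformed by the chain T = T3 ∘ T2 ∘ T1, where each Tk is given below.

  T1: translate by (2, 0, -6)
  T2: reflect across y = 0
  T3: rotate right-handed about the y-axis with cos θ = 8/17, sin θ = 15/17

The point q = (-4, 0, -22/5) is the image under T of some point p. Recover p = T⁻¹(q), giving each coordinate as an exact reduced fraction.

T1 = [1 0 0 2; 0 1 0 0; 0 0 1 -6; 0 0 0 1]
T2·T1 = [1 0 0 2; 0 -1 0 0; 0 0 1 -6; 0 0 0 1]
T3·…·T1 = [8/17 0 15/17 -74/17; 0 -1 0 0; -15/17 0 8/17 -78/17; 0 0 0 1]
det M = -1; M⁻¹ = [8/17 0 -15/17 -2; 0 -1 0 0; 15/17 0 8/17 6; 0 0 0 1]
M⁻¹ · (-4, 0, -22/5)ᵀ = (0, 0, 2/5)ᵀ

p = (0, 0, 2/5)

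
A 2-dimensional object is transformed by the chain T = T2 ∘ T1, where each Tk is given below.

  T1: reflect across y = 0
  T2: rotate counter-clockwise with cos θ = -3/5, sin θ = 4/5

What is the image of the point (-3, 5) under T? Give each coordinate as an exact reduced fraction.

T(p) = (29/5, 3/5)

T1 reflect across y = 0: (-3, 5) → (-3, -5)
T2 rotate counter-clockwise with cos θ = -3/5, sin θ = 4/5: (-3, -5) → (29/5, 3/5)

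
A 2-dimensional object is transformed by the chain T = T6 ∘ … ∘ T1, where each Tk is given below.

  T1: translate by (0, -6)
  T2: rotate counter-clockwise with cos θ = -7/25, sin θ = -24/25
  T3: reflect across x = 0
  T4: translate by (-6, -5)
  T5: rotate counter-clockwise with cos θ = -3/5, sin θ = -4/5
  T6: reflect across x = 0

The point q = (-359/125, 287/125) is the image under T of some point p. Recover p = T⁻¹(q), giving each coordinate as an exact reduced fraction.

p = (-5, 2)

T1 = [1 0 0; 0 1 -6; 0 0 1]
T2·T1 = [-7/25 24/25 -144/25; -24/25 -7/25 42/25; 0 0 1]
T3·…·T1 = [7/25 -24/25 144/25; -24/25 -7/25 42/25; 0 0 1]
T4·…·T1 = [7/25 -24/25 -6/25; -24/25 -7/25 -83/25; 0 0 1]
T5·…·T1 = [-117/125 44/125 -314/125; 44/125 117/125 273/125; 0 0 1]
T6·…·T1 = [117/125 -44/125 314/125; 44/125 117/125 273/125; 0 0 1]
det M = 1; M⁻¹ = [117/125 44/125 -78/25; -44/125 117/125 -29/25; 0 0 1]
M⁻¹ · (-359/125, 287/125)ᵀ = (-5, 2)ᵀ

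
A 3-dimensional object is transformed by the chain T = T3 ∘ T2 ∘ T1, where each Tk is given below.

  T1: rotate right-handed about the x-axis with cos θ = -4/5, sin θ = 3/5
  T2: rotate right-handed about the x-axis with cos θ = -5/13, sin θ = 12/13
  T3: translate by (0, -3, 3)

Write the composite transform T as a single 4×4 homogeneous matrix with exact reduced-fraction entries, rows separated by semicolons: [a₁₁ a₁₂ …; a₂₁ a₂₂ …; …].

T1 = [1 0 0 0; 0 -4/5 -3/5 0; 0 3/5 -4/5 0; 0 0 0 1]
T2·T1 = [1 0 0 0; 0 -16/65 63/65 0; 0 -63/65 -16/65 0; 0 0 0 1]
T3·…·T1 = [1 0 0 0; 0 -16/65 63/65 -3; 0 -63/65 -16/65 3; 0 0 0 1]

T = [1 0 0 0; 0 -16/65 63/65 -3; 0 -63/65 -16/65 3; 0 0 0 1]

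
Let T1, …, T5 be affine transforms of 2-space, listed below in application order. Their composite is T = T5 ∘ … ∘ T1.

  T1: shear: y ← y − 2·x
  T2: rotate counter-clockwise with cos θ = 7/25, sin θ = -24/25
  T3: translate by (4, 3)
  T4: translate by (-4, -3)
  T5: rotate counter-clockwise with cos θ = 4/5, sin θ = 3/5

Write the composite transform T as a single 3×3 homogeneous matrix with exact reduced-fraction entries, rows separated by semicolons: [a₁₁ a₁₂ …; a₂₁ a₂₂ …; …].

T = [-2/5 3/5 0; -11/5 4/5 0; 0 0 1]

T1 = [1 0 0; -2 1 0; 0 0 1]
T2·T1 = [-41/25 24/25 0; -38/25 7/25 0; 0 0 1]
T3·…·T1 = [-41/25 24/25 4; -38/25 7/25 3; 0 0 1]
T4·…·T1 = [-41/25 24/25 0; -38/25 7/25 0; 0 0 1]
T5·…·T1 = [-2/5 3/5 0; -11/5 4/5 0; 0 0 1]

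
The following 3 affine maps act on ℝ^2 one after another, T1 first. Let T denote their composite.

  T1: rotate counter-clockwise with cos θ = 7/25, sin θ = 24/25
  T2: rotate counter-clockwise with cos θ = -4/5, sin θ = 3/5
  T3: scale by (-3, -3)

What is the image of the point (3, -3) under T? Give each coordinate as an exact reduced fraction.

T1 rotate counter-clockwise with cos θ = 7/25, sin θ = 24/25: (3, -3) → (93/25, 51/25)
T2 rotate counter-clockwise with cos θ = -4/5, sin θ = 3/5: (93/25, 51/25) → (-21/5, 3/5)
T3 scale by (-3, -3): (-21/5, 3/5) → (63/5, -9/5)

T(p) = (63/5, -9/5)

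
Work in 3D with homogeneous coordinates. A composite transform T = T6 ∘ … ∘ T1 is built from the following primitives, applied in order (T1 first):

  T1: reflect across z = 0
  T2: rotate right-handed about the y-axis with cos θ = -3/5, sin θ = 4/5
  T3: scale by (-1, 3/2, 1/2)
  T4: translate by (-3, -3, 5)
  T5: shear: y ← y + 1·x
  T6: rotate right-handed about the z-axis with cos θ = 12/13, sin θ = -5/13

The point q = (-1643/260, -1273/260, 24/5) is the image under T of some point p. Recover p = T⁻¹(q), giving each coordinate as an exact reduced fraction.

T1 = [1 0 0 0; 0 1 0 0; 0 0 -1 0; 0 0 0 1]
T2·T1 = [-3/5 0 -4/5 0; 0 1 0 0; -4/5 0 3/5 0; 0 0 0 1]
T3·…·T1 = [3/5 0 4/5 0; 0 3/2 0 0; -2/5 0 3/10 0; 0 0 0 1]
T4·…·T1 = [3/5 0 4/5 -3; 0 3/2 0 -3; -2/5 0 3/10 5; 0 0 0 1]
T5·…·T1 = [3/5 0 4/5 -3; 3/5 3/2 4/5 -6; -2/5 0 3/10 5; 0 0 0 1]
T6·…·T1 = [51/65 15/26 68/65 -66/13; 21/65 18/13 28/65 -57/13; -2/5 0 3/10 5; 0 0 0 1]
det M = 3/4; M⁻¹ = [36/65 -3/13 -8/5 49/5; -14/39 34/39 0 2; 48/65 -4/13 6/5 -18/5; 0 0 0 1]
M⁻¹ · (-1643/260, -1273/260, 24/5)ᵀ = (-1/4, 0, -1)ᵀ

p = (-1/4, 0, -1)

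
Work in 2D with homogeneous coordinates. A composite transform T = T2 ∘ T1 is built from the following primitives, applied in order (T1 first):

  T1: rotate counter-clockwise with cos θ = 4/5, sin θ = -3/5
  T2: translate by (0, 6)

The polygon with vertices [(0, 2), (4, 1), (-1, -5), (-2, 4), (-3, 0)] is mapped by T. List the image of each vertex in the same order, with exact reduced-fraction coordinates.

image vertices: (6/5, 38/5), (19/5, 22/5), (-19/5, 13/5), (4/5, 52/5), (-12/5, 39/5)

T1 rotate counter-clockwise with cos θ = 4/5, sin θ = -3/5: (0, 2) → (6/5, 8/5); (4, 1) → (19/5, -8/5); (-1, -5) → (-19/5, -17/5); (-2, 4) → (4/5, 22/5); (-3, 0) → (-12/5, 9/5)
T2 translate by (0, 6): (6/5, 8/5) → (6/5, 38/5); (19/5, -8/5) → (19/5, 22/5); (-19/5, -17/5) → (-19/5, 13/5); (4/5, 22/5) → (4/5, 52/5); (-12/5, 9/5) → (-12/5, 39/5)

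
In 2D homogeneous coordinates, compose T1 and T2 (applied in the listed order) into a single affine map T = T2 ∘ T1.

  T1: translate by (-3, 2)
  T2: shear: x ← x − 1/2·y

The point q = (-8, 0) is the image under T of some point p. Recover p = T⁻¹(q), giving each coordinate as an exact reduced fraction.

T1 = [1 0 -3; 0 1 2; 0 0 1]
T2·T1 = [1 -1/2 -4; 0 1 2; 0 0 1]
det M = 1; M⁻¹ = [1 1/2 3; 0 1 -2; 0 0 1]
M⁻¹ · (-8, 0)ᵀ = (-5, -2)ᵀ

p = (-5, -2)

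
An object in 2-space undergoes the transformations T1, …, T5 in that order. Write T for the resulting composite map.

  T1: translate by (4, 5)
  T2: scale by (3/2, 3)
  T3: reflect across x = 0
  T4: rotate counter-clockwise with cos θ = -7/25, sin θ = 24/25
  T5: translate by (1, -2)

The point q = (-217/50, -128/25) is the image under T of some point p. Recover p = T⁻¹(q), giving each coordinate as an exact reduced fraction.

p = (-3, -3)

T1 = [1 0 4; 0 1 5; 0 0 1]
T2·T1 = [3/2 0 6; 0 3 15; 0 0 1]
T3·…·T1 = [-3/2 0 -6; 0 3 15; 0 0 1]
T4·…·T1 = [21/50 -72/25 -318/25; -36/25 -21/25 -249/25; 0 0 1]
T5·…·T1 = [21/50 -72/25 -293/25; -36/25 -21/25 -299/25; 0 0 1]
det M = -9/2; M⁻¹ = [14/75 -16/25 -82/15; -8/25 -7/75 -73/15; 0 0 1]
M⁻¹ · (-217/50, -128/25)ᵀ = (-3, -3)ᵀ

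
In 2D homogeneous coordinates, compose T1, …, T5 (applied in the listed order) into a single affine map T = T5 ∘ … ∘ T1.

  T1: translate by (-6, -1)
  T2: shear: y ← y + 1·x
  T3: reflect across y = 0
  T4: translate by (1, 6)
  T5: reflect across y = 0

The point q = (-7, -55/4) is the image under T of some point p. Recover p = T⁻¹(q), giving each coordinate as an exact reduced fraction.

T1 = [1 0 -6; 0 1 -1; 0 0 1]
T2·T1 = [1 0 -6; 1 1 -7; 0 0 1]
T3·…·T1 = [1 0 -6; -1 -1 7; 0 0 1]
T4·…·T1 = [1 0 -5; -1 -1 13; 0 0 1]
T5·…·T1 = [1 0 -5; 1 1 -13; 0 0 1]
det M = 1; M⁻¹ = [1 0 5; -1 1 8; 0 0 1]
M⁻¹ · (-7, -55/4)ᵀ = (-2, 5/4)ᵀ

p = (-2, 5/4)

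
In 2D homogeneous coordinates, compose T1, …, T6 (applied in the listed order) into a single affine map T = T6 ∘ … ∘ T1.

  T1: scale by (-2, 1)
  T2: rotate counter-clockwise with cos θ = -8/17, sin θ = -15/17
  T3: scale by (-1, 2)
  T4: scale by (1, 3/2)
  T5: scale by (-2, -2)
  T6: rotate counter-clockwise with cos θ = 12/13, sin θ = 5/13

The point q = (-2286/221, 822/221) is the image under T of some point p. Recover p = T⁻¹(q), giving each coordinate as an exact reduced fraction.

p = (-3/2, -3)

T1 = [-2 0 0; 0 1 0; 0 0 1]
T2·T1 = [16/17 15/17 0; 30/17 -8/17 0; 0 0 1]
T3·…·T1 = [-16/17 -15/17 0; 60/17 -16/17 0; 0 0 1]
T4·…·T1 = [-16/17 -15/17 0; 90/17 -24/17 0; 0 0 1]
T5·…·T1 = [32/17 30/17 0; -180/17 48/17 0; 0 0 1]
T6·…·T1 = [1284/221 120/221 0; -2000/221 726/221 0; 0 0 1]
det M = 24; M⁻¹ = [121/884 -5/221 0; 250/663 107/442 0; 0 0 1]
M⁻¹ · (-2286/221, 822/221)ᵀ = (-3/2, -3)ᵀ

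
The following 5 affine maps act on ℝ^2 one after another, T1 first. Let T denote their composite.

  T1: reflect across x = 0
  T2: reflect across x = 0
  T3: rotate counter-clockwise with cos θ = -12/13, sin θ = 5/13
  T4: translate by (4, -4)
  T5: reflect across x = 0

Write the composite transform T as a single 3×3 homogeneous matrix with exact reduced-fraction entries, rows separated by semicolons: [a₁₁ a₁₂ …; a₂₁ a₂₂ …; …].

T1 = [-1 0 0; 0 1 0; 0 0 1]
T2·T1 = [1 0 0; 0 1 0; 0 0 1]
T3·…·T1 = [-12/13 -5/13 0; 5/13 -12/13 0; 0 0 1]
T4·…·T1 = [-12/13 -5/13 4; 5/13 -12/13 -4; 0 0 1]
T5·…·T1 = [12/13 5/13 -4; 5/13 -12/13 -4; 0 0 1]

T = [12/13 5/13 -4; 5/13 -12/13 -4; 0 0 1]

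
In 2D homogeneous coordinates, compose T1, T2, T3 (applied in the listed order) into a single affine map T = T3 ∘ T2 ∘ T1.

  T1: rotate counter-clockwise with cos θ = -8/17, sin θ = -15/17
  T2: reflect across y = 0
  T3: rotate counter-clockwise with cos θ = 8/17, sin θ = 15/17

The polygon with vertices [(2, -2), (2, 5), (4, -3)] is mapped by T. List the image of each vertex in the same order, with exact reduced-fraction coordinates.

image vertices: (-2, -2), (-2, 5), (-4, -3)

T1 rotate counter-clockwise with cos θ = -8/17, sin θ = -15/17: (2, -2) → (-46/17, -14/17); (2, 5) → (59/17, -70/17); (4, -3) → (-77/17, -36/17)
T2 reflect across y = 0: (-46/17, -14/17) → (-46/17, 14/17); (59/17, -70/17) → (59/17, 70/17); (-77/17, -36/17) → (-77/17, 36/17)
T3 rotate counter-clockwise with cos θ = 8/17, sin θ = 15/17: (-46/17, 14/17) → (-2, -2); (59/17, 70/17) → (-2, 5); (-77/17, 36/17) → (-4, -3)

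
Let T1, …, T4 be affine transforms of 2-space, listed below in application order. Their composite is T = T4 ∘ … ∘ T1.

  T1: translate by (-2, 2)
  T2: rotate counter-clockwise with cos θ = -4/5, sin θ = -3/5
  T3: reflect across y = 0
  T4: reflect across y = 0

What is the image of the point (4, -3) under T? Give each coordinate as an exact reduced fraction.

T1 translate by (-2, 2): (4, -3) → (2, -1)
T2 rotate counter-clockwise with cos θ = -4/5, sin θ = -3/5: (2, -1) → (-11/5, -2/5)
T3 reflect across y = 0: (-11/5, -2/5) → (-11/5, 2/5)
T4 reflect across y = 0: (-11/5, 2/5) → (-11/5, -2/5)

T(p) = (-11/5, -2/5)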